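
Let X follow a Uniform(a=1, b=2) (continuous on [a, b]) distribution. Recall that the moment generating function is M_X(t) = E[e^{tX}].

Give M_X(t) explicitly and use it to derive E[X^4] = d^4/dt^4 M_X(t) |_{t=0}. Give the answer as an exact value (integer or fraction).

M_X(t) = (e^(2*t) - e^(t))/t
D^4[M](t) = (16*t^4*e^(2*t) - t^4*e^(t) - 32*t^3*e^(2*t) + 4*t^3*e^(t) + 48*t^2*e^(2*t) - 12*t^2*e^(t) - 48*t*e^(2*t) + 24*t*e^(t) + 24*e^(2*t) - 24*e^(t))/t^5

E[X^4] = D^4[M](0) = 31/5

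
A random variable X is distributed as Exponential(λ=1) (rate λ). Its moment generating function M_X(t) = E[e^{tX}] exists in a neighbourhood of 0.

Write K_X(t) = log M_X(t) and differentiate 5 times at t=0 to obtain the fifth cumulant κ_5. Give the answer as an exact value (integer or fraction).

M_X(t) = 1/(1 - t)
K_X(t) = log M_X(t) = -log(1 - t)
K′(t) = -1/(t - 1)
K′′(t) = 1/(t^2 - 2*t + 1)
K′′′(t) = -2/(t^3 - 3*t^2 + 3*t - 1)
K′′′′(t) = 6/(t^4 - 4*t^3 + 6*t^2 - 4*t + 1)
K′′′′′(t) = -24/(t^5 - 5*t^4 + 10*t^3 - 10*t^2 + 5*t - 1)

κ_5 = K′′′′′(0) = 24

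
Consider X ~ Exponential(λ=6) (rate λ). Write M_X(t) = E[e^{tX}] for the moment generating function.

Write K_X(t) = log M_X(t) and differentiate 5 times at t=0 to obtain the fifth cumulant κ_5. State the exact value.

M_X(t) = 6/(6 - t)
K_X(t) = log M_X(t) = -log(6 - t) + log(6)
K^(5)(t) = -24/(t^5 - 30*t^4 + 360*t^3 - 2160*t^2 + 6480*t - 7776)

κ_5 = K^(5)(0) = 1/324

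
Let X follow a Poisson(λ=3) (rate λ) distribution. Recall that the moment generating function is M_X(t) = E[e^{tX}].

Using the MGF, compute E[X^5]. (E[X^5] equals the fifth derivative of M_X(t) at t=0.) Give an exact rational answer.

M_X(t) = e^(3*e^(t) - 3)
M^(5)(t) = (243*e^(5*t)*e^(3*e^(t)) + 810*e^(4*t)*e^(3*e^(t)) + 675*e^(3*t)*e^(3*e^(t)) + 135*e^(2*t)*e^(3*e^(t)) + 3*e^(t)*e^(3*e^(t)))*e^(-3)

E[X^5] = M^(5)(0) = 1866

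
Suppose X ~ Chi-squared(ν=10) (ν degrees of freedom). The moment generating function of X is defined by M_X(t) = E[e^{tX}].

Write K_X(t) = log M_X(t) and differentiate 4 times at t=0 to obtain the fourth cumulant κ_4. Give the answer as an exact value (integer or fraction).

M_X(t) = (1 - 2*t)^(-5)
K_X(t) = log M_X(t) = -5*log(1 - 2*t)
dK/dt = -10/(2*t - 1)
d^2K/dt^2 = 20/(4*t^2 - 4*t + 1)
d^3K/dt^3 = -80/(8*t^3 - 12*t^2 + 6*t - 1)
d^4K/dt^4 = 480/(16*t^4 - 32*t^3 + 24*t^2 - 8*t + 1)

κ_4 = d^4K/dt^4 |_{t=0} = 480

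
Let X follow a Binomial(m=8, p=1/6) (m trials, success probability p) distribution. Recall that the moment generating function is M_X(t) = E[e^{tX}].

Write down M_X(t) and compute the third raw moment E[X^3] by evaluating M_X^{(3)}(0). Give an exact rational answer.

M_X(t) = (e^(t)/6 + 5/6)^8

E[X^3] = D^3[M](0) = 68/9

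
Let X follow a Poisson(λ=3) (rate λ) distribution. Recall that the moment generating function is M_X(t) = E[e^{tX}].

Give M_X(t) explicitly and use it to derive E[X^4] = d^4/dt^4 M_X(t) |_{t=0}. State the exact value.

M_X(t) = e^(3*e^(t) - 3)
M^(4)(t) = (81*e^(4*t)*e^(3*e^(t)) + 162*e^(3*t)*e^(3*e^(t)) + 63*e^(2*t)*e^(3*e^(t)) + 3*e^(t)*e^(3*e^(t)))*e^(-3)

E[X^4] = M^(4)(0) = 309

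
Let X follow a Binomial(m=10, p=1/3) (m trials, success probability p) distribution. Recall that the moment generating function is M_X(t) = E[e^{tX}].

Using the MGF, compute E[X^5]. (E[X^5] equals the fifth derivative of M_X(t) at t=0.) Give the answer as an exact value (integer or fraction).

E[X^5] = D^5[M](0) = 4700/3

M_X(t) = (e^(t)/3 + 2/3)^10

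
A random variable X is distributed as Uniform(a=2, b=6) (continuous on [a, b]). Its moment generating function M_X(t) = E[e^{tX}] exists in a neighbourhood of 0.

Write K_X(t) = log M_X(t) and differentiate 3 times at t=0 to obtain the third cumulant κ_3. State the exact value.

M_X(t) = (e^(6*t) - e^(2*t))/(4*t)
K_X(t) = log M_X(t) = -log(t) + log(e^(6*t) - e^(2*t)) - 2*log(2)
K′(t) = (6*t*e^(4*t) - 2*t - e^(4*t) + 1)/(t*e^(4*t) - t)
K′′(t) = (-16*t^2*e^(4*t) + e^(8*t) - 2*e^(4*t) + 1)/(t^2*e^(8*t) - 2*t^2*e^(4*t) + t^2)
K′′′(t) = (64*t^3*e^(8*t) + 64*t^3*e^(4*t) - 2*e^(12*t) + 6*e^(8*t) - 6*e^(4*t) + 2)/(t^3*e^(12*t) - 3*t^3*e^(8*t) + 3*t^3*e^(4*t) - t^3)

κ_3 = K′′′(0) = 0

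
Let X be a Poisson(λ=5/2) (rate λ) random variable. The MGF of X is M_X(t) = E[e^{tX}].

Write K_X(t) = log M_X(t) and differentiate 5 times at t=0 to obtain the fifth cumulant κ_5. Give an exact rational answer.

κ_5 = K^(5)(0) = 5/2

M_X(t) = e^(5*e^(t)/2 - 5/2)
K_X(t) = log M_X(t) = 5*e^(t)/2 - 5/2
K^(5)(t) = 5*e^(t)/2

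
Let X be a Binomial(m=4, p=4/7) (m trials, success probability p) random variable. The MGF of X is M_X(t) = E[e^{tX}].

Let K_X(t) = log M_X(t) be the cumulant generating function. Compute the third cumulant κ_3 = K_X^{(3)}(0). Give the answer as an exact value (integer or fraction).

κ_3 = D^3[K](0) = -48/343

M_X(t) = (4*e^(t)/7 + 3/7)^4
K_X(t) = log M_X(t) = 4*log(4*e^(t)/7 + 3/7)
D^3[K](t) = (-192*e^(2*t) + 144*e^(t))/(64*e^(3*t) + 144*e^(2*t) + 108*e^(t) + 27)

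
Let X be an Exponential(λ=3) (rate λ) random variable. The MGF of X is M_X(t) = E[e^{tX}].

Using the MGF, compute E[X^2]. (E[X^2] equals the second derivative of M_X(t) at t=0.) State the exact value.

M_X(t) = 3/(3 - t)
dM/dt = 3/(t^2 - 6*t + 9)
d^2M/dt^2 = -6/(t^3 - 9*t^2 + 27*t - 27)

E[X^2] = d^2M/dt^2 |_{t=0} = 2/9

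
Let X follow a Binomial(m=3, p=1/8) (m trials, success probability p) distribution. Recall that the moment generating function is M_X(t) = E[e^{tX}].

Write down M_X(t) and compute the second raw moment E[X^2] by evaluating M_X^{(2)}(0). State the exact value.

E[X^2] = M^(2)(0) = 15/32

M_X(t) = (e^(t)/8 + 7/8)^3
M^(2)(t) = 9*e^(3*t)/512 + 21*e^(2*t)/128 + 147*e^(t)/512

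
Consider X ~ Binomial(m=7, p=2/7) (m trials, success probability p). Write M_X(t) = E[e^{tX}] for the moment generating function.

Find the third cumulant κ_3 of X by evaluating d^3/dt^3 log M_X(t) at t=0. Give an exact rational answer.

M_X(t) = (2*e^(t)/7 + 5/7)^7
K_X(t) = log M_X(t) = 7*log(2*e^(t)/7 + 5/7)
K^(3)(t) = (-140*e^(2*t) + 350*e^(t))/(8*e^(3*t) + 60*e^(2*t) + 150*e^(t) + 125)

κ_3 = K^(3)(0) = 30/49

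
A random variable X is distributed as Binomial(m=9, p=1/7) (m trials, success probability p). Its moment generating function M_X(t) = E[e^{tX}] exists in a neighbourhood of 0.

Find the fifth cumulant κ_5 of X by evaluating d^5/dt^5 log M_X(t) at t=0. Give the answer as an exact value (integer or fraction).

M_X(t) = (e^(t)/7 + 6/7)^9
K_X(t) = log M_X(t) = 9*log(e^(t)/7 + 6/7)
K′(t) = 9*e^(t)/(e^(t) + 6)
K′′(t) = 54*e^(t)/(e^(2*t) + 12*e^(t) + 36)
K′′′(t) = (-54*e^(2*t) + 324*e^(t))/(e^(3*t) + 18*e^(2*t) + 108*e^(t) + 216)
K′′′′(t) = (54*e^(3*t) - 1296*e^(2*t) + 1944*e^(t))/(e^(4*t) + 24*e^(3*t) + 216*e^(2*t) + 864*e^(t) + 1296)
K′′′′′(t) = (-54*e^(4*t) + 3564*e^(3*t) - 21384*e^(2*t) + 11664*e^(t))/(e^(5*t) + 30*e^(4*t) + 360*e^(3*t) + 2160*e^(2*t) + 6480*e^(t) + 7776)

κ_5 = K′′′′′(0) = -6210/16807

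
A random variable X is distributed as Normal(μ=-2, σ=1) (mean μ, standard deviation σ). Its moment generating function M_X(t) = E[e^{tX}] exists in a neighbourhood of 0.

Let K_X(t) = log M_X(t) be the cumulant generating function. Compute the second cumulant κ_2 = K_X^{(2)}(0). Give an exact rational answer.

M_X(t) = e^(t^2/2 - 2*t)
K_X(t) = log M_X(t) = t^2/2 - 2*t
dK/dt = t - 2
d^2K/dt^2 = 1

κ_2 = d^2K/dt^2 |_{t=0} = 1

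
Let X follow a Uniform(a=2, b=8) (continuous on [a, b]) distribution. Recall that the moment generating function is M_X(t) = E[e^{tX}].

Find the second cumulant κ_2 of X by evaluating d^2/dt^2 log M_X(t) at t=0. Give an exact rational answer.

κ_2 = D^2[K](0) = 3

M_X(t) = (e^(8*t) - e^(2*t))/(6*t)
K_X(t) = log M_X(t) = -log(t) + log(e^(8*t) - e^(2*t)) - log(6)
D^2[K](t) = (-36*t^2*e^(6*t) + e^(12*t) - 2*e^(6*t) + 1)/(t^2*e^(12*t) - 2*t^2*e^(6*t) + t^2)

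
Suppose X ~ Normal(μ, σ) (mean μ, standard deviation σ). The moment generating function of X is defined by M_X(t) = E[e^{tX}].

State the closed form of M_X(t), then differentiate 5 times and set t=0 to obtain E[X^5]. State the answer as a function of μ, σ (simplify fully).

M_X(t) = e^(μ*t + σ^2*t^2/2)
dM/dt = μ*e^(μ*t)*e^(σ^2*t^2/2) + σ^2*t*e^(μ*t)*e^(σ^2*t^2/2)
d^2M/dt^2 = μ^2*e^(μ*t)*e^(σ^2*t^2/2) + 2*μ*σ^2*t*e^(μ*t)*e^(σ^2*t^2/2) + σ^4*t^2*e^(μ*t)*e^(σ^2*t^2/2) + σ^2*e^(μ*t)*e^(σ^2*t^2/2)

E[X^5] = d^5M/dt^5 |_{t=0} = μ*(μ^4 + 10*μ^2*σ^2 + 15*σ^4)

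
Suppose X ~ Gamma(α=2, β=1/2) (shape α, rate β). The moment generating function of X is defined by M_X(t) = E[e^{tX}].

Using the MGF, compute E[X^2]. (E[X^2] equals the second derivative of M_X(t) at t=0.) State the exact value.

M_X(t) = 1/(4*(1/2 - t)^2)
D^2[M](t) = 24/(16*t^4 - 32*t^3 + 24*t^2 - 8*t + 1)

E[X^2] = D^2[M](0) = 24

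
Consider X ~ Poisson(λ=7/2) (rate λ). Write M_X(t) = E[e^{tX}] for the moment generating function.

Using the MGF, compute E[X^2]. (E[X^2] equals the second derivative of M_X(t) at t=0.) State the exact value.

E[X^2] = d^2M/dt^2 |_{t=0} = 63/4

M_X(t) = e^(7*e^(t)/2 - 7/2)
dM/dt = 7*e^(-7/2)*e^(t)*e^(7*e^(t)/2)/2
d^2M/dt^2 = (49*e^(2*t)*e^(7*e^(t)/2) + 14*e^(t)*e^(7*e^(t)/2))*e^(-7/2)/4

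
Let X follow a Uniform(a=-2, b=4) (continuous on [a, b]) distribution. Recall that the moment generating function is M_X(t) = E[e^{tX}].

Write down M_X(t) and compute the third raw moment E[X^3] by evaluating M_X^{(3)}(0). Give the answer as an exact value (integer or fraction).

M_X(t) = (e^(4*t) - e^(-2*t))/(6*t)
M′(t) = (4*t*e^(6*t) + 2*t - e^(6*t) + 1)*e^(-2*t)/(6*t^2)
M′′(t) = (8*t^2*e^(6*t) - 2*t^2 - 4*t*e^(6*t) - 2*t + e^(6*t) - 1)*e^(-2*t)/(3*t^3)
M′′′(t) = (32*t^3*e^(6*t) + 4*t^3 - 24*t^2*e^(6*t) + 6*t^2 + 12*t*e^(6*t) + 6*t - 3*e^(6*t) + 3)*e^(-2*t)/(3*t^4)

E[X^3] = M′′′(0) = 10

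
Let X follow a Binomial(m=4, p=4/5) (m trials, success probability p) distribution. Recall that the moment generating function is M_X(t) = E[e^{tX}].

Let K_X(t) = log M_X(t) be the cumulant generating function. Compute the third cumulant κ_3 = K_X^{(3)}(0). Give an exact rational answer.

κ_3 = K′′′(0) = -48/125

M_X(t) = (4*e^(t)/5 + 1/5)^4
K_X(t) = log M_X(t) = 4*log(4*e^(t)/5 + 1/5)
K′(t) = 16*e^(t)/(4*e^(t) + 1)
K′′(t) = 16*e^(t)/(16*e^(2*t) + 8*e^(t) + 1)
K′′′(t) = (-64*e^(2*t) + 16*e^(t))/(64*e^(3*t) + 48*e^(2*t) + 12*e^(t) + 1)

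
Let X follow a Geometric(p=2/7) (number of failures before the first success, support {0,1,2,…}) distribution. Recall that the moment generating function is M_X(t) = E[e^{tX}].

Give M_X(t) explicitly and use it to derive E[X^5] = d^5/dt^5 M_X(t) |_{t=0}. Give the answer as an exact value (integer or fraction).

E[X^5] = d^5M/dt^5 |_{t=0} = 47255/2

M_X(t) = 2/(7*(1 - 5*e^(t)/7))
dM/dt = 10*e^(t)/(25*e^(2*t) - 70*e^(t) + 49)
d^2M/dt^2 = (-50*e^(2*t) - 70*e^(t))/(125*e^(3*t) - 525*e^(2*t) + 735*e^(t) - 343)
d^3M/dt^3 = (250*e^(3*t) + 1400*e^(2*t) + 490*e^(t))/(625*e^(4*t) - 3500*e^(3*t) + 7350*e^(2*t) - 6860*e^(t) + 2401)
d^4M/dt^4 = (-1250*e^(4*t) - 19250*e^(3*t) - 26950*e^(2*t) - 3430*e^(t))/(3125*e^(5*t) - 21875*e^(4*t) + 61250*e^(3*t) - 85750*e^(2*t) + 60025*e^(t) - 16807)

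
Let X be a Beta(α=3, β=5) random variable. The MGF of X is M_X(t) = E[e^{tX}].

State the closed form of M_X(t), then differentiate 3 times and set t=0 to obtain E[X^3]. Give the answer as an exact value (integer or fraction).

M_X(t) = ₁F₁(3; 8; t)
M′(t) = 3*₁F₁(4; 9; t)/8
M′′(t) = ₁F₁(5; 10; t)/6
M′′′(t) = ₁F₁(6; 11; t)/12

E[X^3] = M′′′(0) = 1/12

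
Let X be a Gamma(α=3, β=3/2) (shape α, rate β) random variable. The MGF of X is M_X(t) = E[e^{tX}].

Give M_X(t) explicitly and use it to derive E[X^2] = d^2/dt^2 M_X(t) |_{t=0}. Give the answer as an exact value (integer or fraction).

M_X(t) = 27/(8*(3/2 - t)^3)
M^(2)(t) = -1296/(32*t^5 - 240*t^4 + 720*t^3 - 1080*t^2 + 810*t - 243)

E[X^2] = M^(2)(0) = 16/3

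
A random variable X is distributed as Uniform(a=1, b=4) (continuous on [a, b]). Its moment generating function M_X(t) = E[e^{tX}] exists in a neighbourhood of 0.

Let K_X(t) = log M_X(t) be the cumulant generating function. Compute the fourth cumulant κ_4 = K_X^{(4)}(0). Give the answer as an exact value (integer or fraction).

κ_4 = K^(4)(0) = -27/40

M_X(t) = (e^(4*t) - e^(t))/(3*t)
K_X(t) = log M_X(t) = -log(t) + log(e^(4*t) - e^(t)) - log(3)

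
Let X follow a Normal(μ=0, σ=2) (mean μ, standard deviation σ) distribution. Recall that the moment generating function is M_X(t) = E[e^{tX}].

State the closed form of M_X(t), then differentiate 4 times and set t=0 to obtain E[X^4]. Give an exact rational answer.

E[X^4] = D^4[M](0) = 48

M_X(t) = e^(2*t^2)
D^4[M](t) = 256*t^4*e^(2*t^2) + 384*t^2*e^(2*t^2) + 48*e^(2*t^2)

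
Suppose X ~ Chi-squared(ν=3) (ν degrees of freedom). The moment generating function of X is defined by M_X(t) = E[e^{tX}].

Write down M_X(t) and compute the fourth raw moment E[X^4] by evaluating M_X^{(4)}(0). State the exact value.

E[X^4] = d^4M/dt^4 |_{t=0} = 945

M_X(t) = (1 - 2*t)^(-3/2)
dM/dt = 3/(4*t^2*√(1 - 2*t) - 4*t*√(1 - 2*t) + √(1 - 2*t))
d^2M/dt^2 = -15/(8*t^3*√(1 - 2*t) - 12*t^2*√(1 - 2*t) + 6*t*√(1 - 2*t) - √(1 - 2*t))
d^3M/dt^3 = 105/(16*t^4*√(1 - 2*t) - 32*t^3*√(1 - 2*t) + 24*t^2*√(1 - 2*t) - 8*t*√(1 - 2*t) + √(1 - 2*t))
d^4M/dt^4 = -945/(32*t^5*√(1 - 2*t) - 80*t^4*√(1 - 2*t) + 80*t^3*√(1 - 2*t) - 40*t^2*√(1 - 2*t) + 10*t*√(1 - 2*t) - √(1 - 2*t))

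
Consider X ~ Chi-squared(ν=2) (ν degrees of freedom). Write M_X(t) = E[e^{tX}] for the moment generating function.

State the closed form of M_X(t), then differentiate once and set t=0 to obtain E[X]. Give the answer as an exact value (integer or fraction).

M_X(t) = 1/(1 - 2*t)
D[M](t) = 2/(4*t^2 - 4*t + 1)

E[X] = D[M](0) = 2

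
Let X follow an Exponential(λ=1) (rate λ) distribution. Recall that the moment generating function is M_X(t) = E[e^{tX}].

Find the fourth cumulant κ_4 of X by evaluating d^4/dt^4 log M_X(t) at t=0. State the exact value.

κ_4 = K^(4)(0) = 6

M_X(t) = 1/(1 - t)
K_X(t) = log M_X(t) = -log(1 - t)
K^(4)(t) = 6/(t^4 - 4*t^3 + 6*t^2 - 4*t + 1)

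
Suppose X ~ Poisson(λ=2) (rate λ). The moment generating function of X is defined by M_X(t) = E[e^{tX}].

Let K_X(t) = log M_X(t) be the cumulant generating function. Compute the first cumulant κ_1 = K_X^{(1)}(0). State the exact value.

M_X(t) = e^(2*e^(t) - 2)
K_X(t) = log M_X(t) = 2*e^(t) - 2
dK/dt = 2*e^(t)

κ_1 = dK/dt |_{t=0} = 2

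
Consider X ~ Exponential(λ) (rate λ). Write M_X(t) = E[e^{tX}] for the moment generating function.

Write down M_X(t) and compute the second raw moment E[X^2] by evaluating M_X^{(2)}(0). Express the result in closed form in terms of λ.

M_X(t) = λ/(λ - t)
M′(t) = λ/(λ^2 - 2*λ*t + t^2)
M′′(t) = -2*λ/(-λ^3 + 3*λ^2*t - 3*λ*t^2 + t^3)

E[X^2] = M′′(0) = 2/λ^2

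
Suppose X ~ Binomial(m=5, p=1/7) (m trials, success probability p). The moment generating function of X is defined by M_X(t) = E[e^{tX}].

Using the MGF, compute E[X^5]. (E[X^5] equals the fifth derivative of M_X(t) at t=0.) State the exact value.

E[X^5] = M^(5)(0) = 196925/16807

M_X(t) = (e^(t)/7 + 6/7)^5
M^(5)(t) = 3125*e^(5*t)/16807 + 30720*e^(4*t)/16807 + 87480*e^(3*t)/16807 + 69120*e^(2*t)/16807 + 6480*e^(t)/16807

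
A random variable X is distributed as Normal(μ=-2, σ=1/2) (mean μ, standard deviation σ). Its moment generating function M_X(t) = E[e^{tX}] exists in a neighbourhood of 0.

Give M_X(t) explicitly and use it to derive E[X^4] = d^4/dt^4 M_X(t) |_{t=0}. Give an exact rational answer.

M_X(t) = e^(t^2/8 - 2*t)
dM/dt = t*e^(-2*t)*e^(t^2/8)/4 - 2*e^(-2*t)*e^(t^2/8)
d^2M/dt^2 = (t^2*e^(t^2/8) - 16*t*e^(t^2/8) + 68*e^(t^2/8))*e^(-2*t)/16
d^3M/dt^3 = (t^3*e^(t^2/8) - 24*t^2*e^(t^2/8) + 204*t*e^(t^2/8) - 608*e^(t^2/8))*e^(-2*t)/64
d^4M/dt^4 = (t^4*e^(t^2/8) - 32*t^3*e^(t^2/8) + 408*t^2*e^(t^2/8) - 2432*t*e^(t^2/8) + 5680*e^(t^2/8))*e^(-2*t)/256

E[X^4] = d^4M/dt^4 |_{t=0} = 355/16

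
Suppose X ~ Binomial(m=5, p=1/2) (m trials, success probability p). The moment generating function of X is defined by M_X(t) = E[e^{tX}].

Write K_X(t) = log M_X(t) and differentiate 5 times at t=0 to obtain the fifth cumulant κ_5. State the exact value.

κ_5 = d^5K/dt^5 |_{t=0} = 0

M_X(t) = (e^(t)/2 + 1/2)^5
K_X(t) = log M_X(t) = 5*log(e^(t)/2 + 1/2)
dK/dt = 5*e^(t)/(e^(t) + 1)
d^2K/dt^2 = 5*e^(t)/(e^(2*t) + 2*e^(t) + 1)
d^3K/dt^3 = (-5*e^(2*t) + 5*e^(t))/(e^(3*t) + 3*e^(2*t) + 3*e^(t) + 1)
d^4K/dt^4 = (5*e^(3*t) - 20*e^(2*t) + 5*e^(t))/(e^(4*t) + 4*e^(3*t) + 6*e^(2*t) + 4*e^(t) + 1)
d^5K/dt^5 = (-5*e^(4*t) + 55*e^(3*t) - 55*e^(2*t) + 5*e^(t))/(e^(5*t) + 5*e^(4*t) + 10*e^(3*t) + 10*e^(2*t) + 5*e^(t) + 1)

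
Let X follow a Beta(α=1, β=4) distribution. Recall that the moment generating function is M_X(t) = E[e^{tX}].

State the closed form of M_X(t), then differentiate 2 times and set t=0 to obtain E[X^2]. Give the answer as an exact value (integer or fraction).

E[X^2] = d^2M/dt^2 |_{t=0} = 1/15

M_X(t) = ₁F₁(1; 5; t)
dM/dt = ₁F₁(2; 6; t)/5
d^2M/dt^2 = ₁F₁(3; 7; t)/15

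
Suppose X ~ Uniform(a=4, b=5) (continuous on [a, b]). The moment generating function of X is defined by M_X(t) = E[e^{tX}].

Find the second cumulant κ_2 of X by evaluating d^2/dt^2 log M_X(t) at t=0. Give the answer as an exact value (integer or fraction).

M_X(t) = (e^(5*t) - e^(4*t))/t
K_X(t) = log M_X(t) = -log(t) + log(e^(5*t) - e^(4*t))
dK/dt = (5*t*e^(t) - 4*t - e^(t) + 1)/(t*e^(t) - t)
d^2K/dt^2 = (-t^2*e^(t) + e^(2*t) - 2*e^(t) + 1)/(t^2*e^(2*t) - 2*t^2*e^(t) + t^2)

κ_2 = d^2K/dt^2 |_{t=0} = 1/12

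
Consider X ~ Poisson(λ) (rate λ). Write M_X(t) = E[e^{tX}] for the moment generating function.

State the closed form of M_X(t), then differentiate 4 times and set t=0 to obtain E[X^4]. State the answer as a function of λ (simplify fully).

E[X^4] = M′′′′(0) = λ*(λ^3 + 6*λ^2 + 7*λ + 1)

M_X(t) = e^(λ*(e^(t) - 1))
M′(t) = λ*e^(-λ)*e^(t)*e^(λ*e^(t))
M′′(t) = (λ^2*e^(2*t)*e^(λ*e^(t)) + λ*e^(t)*e^(λ*e^(t)))*e^(-λ)
M′′′(t) = (λ^3*e^(3*t)*e^(λ*e^(t)) + 3*λ^2*e^(2*t)*e^(λ*e^(t)) + λ*e^(t)*e^(λ*e^(t)))*e^(-λ)
M′′′′(t) = (λ^4*e^(4*t)*e^(λ*e^(t)) + 6*λ^3*e^(3*t)*e^(λ*e^(t)) + 7*λ^2*e^(2*t)*e^(λ*e^(t)) + λ*e^(t)*e^(λ*e^(t)))*e^(-λ)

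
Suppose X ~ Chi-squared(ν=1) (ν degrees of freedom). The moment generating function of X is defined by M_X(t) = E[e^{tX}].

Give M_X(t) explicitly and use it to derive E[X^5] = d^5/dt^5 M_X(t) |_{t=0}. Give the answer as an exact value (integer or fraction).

M_X(t) = 1/√(1 - 2*t)
M^(5)(t) = -945/(32*t^5*√(1 - 2*t) - 80*t^4*√(1 - 2*t) + 80*t^3*√(1 - 2*t) - 40*t^2*√(1 - 2*t) + 10*t*√(1 - 2*t) - √(1 - 2*t))

E[X^5] = M^(5)(0) = 945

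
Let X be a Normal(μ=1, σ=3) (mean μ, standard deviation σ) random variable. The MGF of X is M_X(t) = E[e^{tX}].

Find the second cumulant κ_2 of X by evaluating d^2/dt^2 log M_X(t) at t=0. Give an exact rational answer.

M_X(t) = e^(9*t^2/2 + t)
K_X(t) = log M_X(t) = 9*t^2/2 + t
dK/dt = 9*t + 1
d^2K/dt^2 = 9

κ_2 = d^2K/dt^2 |_{t=0} = 9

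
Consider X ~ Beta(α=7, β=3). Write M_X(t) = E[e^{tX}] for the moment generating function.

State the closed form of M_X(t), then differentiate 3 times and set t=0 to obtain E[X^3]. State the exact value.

E[X^3] = d^3M/dt^3 |_{t=0} = 21/55

M_X(t) = ₁F₁(7; 10; t)
dM/dt = 7*₁F₁(8; 11; t)/10
d^2M/dt^2 = 28*₁F₁(9; 12; t)/55
d^3M/dt^3 = 21*₁F₁(10; 13; t)/55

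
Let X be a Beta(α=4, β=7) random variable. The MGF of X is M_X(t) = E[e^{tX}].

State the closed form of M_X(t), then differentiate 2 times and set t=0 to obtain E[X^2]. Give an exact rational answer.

M_X(t) = ₁F₁(4; 11; t)
D^2[M](t) = 5*₁F₁(6; 13; t)/33

E[X^2] = D^2[M](0) = 5/33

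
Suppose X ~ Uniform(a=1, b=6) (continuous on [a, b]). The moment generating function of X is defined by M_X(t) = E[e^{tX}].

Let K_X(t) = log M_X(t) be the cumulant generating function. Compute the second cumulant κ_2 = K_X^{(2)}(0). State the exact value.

κ_2 = K′′(0) = 25/12

M_X(t) = (e^(6*t) - e^(t))/(5*t)
K_X(t) = log M_X(t) = -log(t) + log(e^(6*t) - e^(t)) - log(5)
K′(t) = (6*t*e^(5*t) - t - e^(5*t) + 1)/(t*e^(5*t) - t)
K′′(t) = (-25*t^2*e^(5*t) + e^(10*t) - 2*e^(5*t) + 1)/(t^2*e^(10*t) - 2*t^2*e^(5*t) + t^2)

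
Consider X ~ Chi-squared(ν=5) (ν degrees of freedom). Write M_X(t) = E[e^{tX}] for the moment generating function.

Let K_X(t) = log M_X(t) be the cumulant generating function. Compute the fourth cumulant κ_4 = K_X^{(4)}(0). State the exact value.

M_X(t) = (1 - 2*t)^(-5/2)
K_X(t) = log M_X(t) = -5*log(1 - 2*t)/2
D^4[K](t) = 240/(16*t^4 - 32*t^3 + 24*t^2 - 8*t + 1)

κ_4 = D^4[K](0) = 240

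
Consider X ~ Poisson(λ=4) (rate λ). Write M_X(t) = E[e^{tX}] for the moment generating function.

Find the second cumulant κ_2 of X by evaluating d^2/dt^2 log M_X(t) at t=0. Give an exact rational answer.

M_X(t) = e^(4*e^(t) - 4)
K_X(t) = log M_X(t) = 4*e^(t) - 4
K′(t) = 4*e^(t)
K′′(t) = 4*e^(t)

κ_2 = K′′(0) = 4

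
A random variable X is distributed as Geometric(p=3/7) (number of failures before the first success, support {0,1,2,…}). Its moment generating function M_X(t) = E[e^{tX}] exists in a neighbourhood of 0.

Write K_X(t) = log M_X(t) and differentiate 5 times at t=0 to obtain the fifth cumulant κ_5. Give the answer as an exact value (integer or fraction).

M_X(t) = 3/(7*(1 - 4*e^(t)/7))
K_X(t) = log M_X(t) = -log(1 - 4*e^(t)/7) - log(7) + log(3)
D^5[K](t) = (-1792*e^(4*t) - 34496*e^(3*t) - 60368*e^(2*t) - 9604*e^(t))/(1024*e^(5*t) - 8960*e^(4*t) + 31360*e^(3*t) - 54880*e^(2*t) + 48020*e^(t) - 16807)

κ_5 = D^5[K](0) = 35420/81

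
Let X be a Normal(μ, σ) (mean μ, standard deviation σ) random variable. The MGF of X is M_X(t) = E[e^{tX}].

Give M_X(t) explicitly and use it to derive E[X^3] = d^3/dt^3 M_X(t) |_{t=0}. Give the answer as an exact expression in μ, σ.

M_X(t) = e^(μ*t + σ^2*t^2/2)

E[X^3] = M^(3)(0) = μ*(μ^2 + 3*σ^2)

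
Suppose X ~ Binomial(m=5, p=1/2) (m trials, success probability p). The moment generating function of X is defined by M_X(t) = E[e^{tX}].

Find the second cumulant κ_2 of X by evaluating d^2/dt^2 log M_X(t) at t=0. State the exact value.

M_X(t) = (e^(t)/2 + 1/2)^5
K_X(t) = log M_X(t) = 5*log(e^(t)/2 + 1/2)
K^(2)(t) = 5*e^(t)/(e^(2*t) + 2*e^(t) + 1)

κ_2 = K^(2)(0) = 5/4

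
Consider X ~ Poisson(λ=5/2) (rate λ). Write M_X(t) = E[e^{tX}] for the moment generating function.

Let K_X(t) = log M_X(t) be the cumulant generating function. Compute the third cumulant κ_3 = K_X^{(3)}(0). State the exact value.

M_X(t) = e^(5*e^(t)/2 - 5/2)
K_X(t) = log M_X(t) = 5*e^(t)/2 - 5/2
K^(3)(t) = 5*e^(t)/2

κ_3 = K^(3)(0) = 5/2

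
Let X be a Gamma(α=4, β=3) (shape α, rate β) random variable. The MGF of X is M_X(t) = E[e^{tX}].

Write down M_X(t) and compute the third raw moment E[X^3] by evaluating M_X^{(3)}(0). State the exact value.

M_X(t) = 81/(3 - t)^4
M′(t) = -324/(t^5 - 15*t^4 + 90*t^3 - 270*t^2 + 405*t - 243)
M′′(t) = 1620/(t^6 - 18*t^5 + 135*t^4 - 540*t^3 + 1215*t^2 - 1458*t + 729)
M′′′(t) = -9720/(t^7 - 21*t^6 + 189*t^5 - 945*t^4 + 2835*t^3 - 5103*t^2 + 5103*t - 2187)

E[X^3] = M′′′(0) = 40/9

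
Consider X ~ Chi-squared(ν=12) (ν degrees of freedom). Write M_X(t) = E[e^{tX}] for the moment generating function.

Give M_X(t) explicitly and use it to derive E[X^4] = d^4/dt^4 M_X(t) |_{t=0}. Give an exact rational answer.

E[X^4] = D^4[M](0) = 48384

M_X(t) = (1 - 2*t)^(-6)
D^4[M](t) = 48384/(1024*t^10 - 5120*t^9 + 11520*t^8 - 15360*t^7 + 13440*t^6 - 8064*t^5 + 3360*t^4 - 960*t^3 + 180*t^2 - 20*t + 1)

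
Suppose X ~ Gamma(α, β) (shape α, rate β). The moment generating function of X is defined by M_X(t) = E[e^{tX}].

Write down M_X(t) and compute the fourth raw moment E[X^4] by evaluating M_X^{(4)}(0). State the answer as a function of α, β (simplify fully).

M_X(t) = (β/(β - t))^α
M^(4)(t) = (α^4*β^α*(1/(β - t))^α + 6*α^3*β^α*(1/(β - t))^α + 11*α^2*β^α*(1/(β - t))^α + 6*α*β^α*(1/(β - t))^α)/(β^4 - 4*β^3*t + 6*β^2*t^2 - 4*β*t^3 + t^4)

E[X^4] = M^(4)(0) = α*(α^3 + 6*α^2 + 11*α + 6)/β^4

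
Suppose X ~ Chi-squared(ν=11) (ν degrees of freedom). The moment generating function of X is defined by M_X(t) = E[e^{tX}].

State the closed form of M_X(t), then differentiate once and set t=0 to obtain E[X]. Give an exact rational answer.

E[X] = M^(1)(0) = 11

M_X(t) = (1 - 2*t)^(-11/2)
M^(1)(t) = 11/(64*t^6*√(1 - 2*t) - 192*t^5*√(1 - 2*t) + 240*t^4*√(1 - 2*t) - 160*t^3*√(1 - 2*t) + 60*t^2*√(1 - 2*t) - 12*t*√(1 - 2*t) + √(1 - 2*t))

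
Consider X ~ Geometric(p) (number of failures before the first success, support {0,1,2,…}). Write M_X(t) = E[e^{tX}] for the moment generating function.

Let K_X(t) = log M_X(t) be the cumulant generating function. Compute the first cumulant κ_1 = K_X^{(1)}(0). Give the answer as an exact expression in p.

M_X(t) = p/(-(1 - p)*e^(t) + 1)
K_X(t) = log M_X(t) = log(p) - log(-(1 - p)*e^(t) + 1)
K^(1)(t) = (-p*e^(t) + e^(t))/(p*e^(t) - e^(t) + 1)

κ_1 = K^(1)(0) = (1 - p)/p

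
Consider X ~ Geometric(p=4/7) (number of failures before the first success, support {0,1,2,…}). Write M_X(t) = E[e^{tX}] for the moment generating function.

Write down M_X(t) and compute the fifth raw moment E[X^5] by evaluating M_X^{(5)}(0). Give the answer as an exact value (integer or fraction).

E[X^5] = d^5M/dt^5 |_{t=0} = 23721/128

M_X(t) = 4/(7*(1 - 3*e^(t)/7))
dM/dt = 12*e^(t)/(9*e^(2*t) - 42*e^(t) + 49)
d^2M/dt^2 = (-36*e^(2*t) - 84*e^(t))/(27*e^(3*t) - 189*e^(2*t) + 441*e^(t) - 343)
d^3M/dt^3 = (108*e^(3*t) + 1008*e^(2*t) + 588*e^(t))/(81*e^(4*t) - 756*e^(3*t) + 2646*e^(2*t) - 4116*e^(t) + 2401)
d^4M/dt^4 = (-324*e^(4*t) - 8316*e^(3*t) - 19404*e^(2*t) - 4116*e^(t))/(243*e^(5*t) - 2835*e^(4*t) + 13230*e^(3*t) - 30870*e^(2*t) + 36015*e^(t) - 16807)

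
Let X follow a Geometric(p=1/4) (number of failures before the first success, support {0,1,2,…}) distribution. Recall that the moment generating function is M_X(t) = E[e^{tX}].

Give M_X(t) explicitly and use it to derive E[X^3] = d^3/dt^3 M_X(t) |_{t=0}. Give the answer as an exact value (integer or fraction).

E[X^3] = d^3M/dt^3 |_{t=0} = 219

M_X(t) = 1/(4*(1 - 3*e^(t)/4))
dM/dt = 3*e^(t)/(9*e^(2*t) - 24*e^(t) + 16)
d^2M/dt^2 = (-9*e^(2*t) - 12*e^(t))/(27*e^(3*t) - 108*e^(2*t) + 144*e^(t) - 64)
d^3M/dt^3 = (27*e^(3*t) + 144*e^(2*t) + 48*e^(t))/(81*e^(4*t) - 432*e^(3*t) + 864*e^(2*t) - 768*e^(t) + 256)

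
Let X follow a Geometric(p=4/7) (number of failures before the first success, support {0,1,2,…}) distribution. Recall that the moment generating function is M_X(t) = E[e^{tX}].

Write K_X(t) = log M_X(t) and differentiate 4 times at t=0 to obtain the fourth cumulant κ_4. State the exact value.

κ_4 = d^4K/dt^4 |_{t=0} = 1491/128

M_X(t) = 4/(7*(1 - 3*e^(t)/7))
K_X(t) = log M_X(t) = -log(1 - 3*e^(t)/7) - log(7) + 2*log(2)
dK/dt = -3*e^(t)/(3*e^(t) - 7)
d^2K/dt^2 = 21*e^(t)/(9*e^(2*t) - 42*e^(t) + 49)
d^3K/dt^3 = (-63*e^(2*t) - 147*e^(t))/(27*e^(3*t) - 189*e^(2*t) + 441*e^(t) - 343)
d^4K/dt^4 = (189*e^(3*t) + 1764*e^(2*t) + 1029*e^(t))/(81*e^(4*t) - 756*e^(3*t) + 2646*e^(2*t) - 4116*e^(t) + 2401)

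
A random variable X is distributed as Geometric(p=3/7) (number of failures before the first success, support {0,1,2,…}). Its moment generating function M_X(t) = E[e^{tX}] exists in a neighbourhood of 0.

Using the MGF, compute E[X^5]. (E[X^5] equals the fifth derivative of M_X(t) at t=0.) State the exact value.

M_X(t) = 3/(7*(1 - 4*e^(t)/7))

E[X^5] = D^5[M](0) = 135628/81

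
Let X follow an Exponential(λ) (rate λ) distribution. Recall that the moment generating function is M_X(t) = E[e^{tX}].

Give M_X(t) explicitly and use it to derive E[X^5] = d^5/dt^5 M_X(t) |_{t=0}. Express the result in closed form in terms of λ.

M_X(t) = λ/(λ - t)
dM/dt = λ/(λ^2 - 2*λ*t + t^2)
d^2M/dt^2 = -2*λ/(-λ^3 + 3*λ^2*t - 3*λ*t^2 + t^3)
d^3M/dt^3 = 6*λ/(λ^4 - 4*λ^3*t + 6*λ^2*t^2 - 4*λ*t^3 + t^4)
d^4M/dt^4 = -24*λ/(-λ^5 + 5*λ^4*t - 10*λ^3*t^2 + 10*λ^2*t^3 - 5*λ*t^4 + t^5)
d^5M/dt^5 = 120*λ/(λ^6 - 6*λ^5*t + 15*λ^4*t^2 - 20*λ^3*t^3 + 15*λ^2*t^4 - 6*λ*t^5 + t^6)

E[X^5] = d^5M/dt^5 |_{t=0} = 120/λ^5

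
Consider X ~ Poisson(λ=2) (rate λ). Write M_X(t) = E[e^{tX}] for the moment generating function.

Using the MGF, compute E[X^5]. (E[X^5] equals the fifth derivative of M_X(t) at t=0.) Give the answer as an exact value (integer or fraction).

E[X^5] = M^(5)(0) = 454

M_X(t) = e^(2*e^(t) - 2)
M^(5)(t) = (32*e^(5*t)*e^(2*e^(t)) + 160*e^(4*t)*e^(2*e^(t)) + 200*e^(3*t)*e^(2*e^(t)) + 60*e^(2*t)*e^(2*e^(t)) + 2*e^(t)*e^(2*e^(t)))*e^(-2)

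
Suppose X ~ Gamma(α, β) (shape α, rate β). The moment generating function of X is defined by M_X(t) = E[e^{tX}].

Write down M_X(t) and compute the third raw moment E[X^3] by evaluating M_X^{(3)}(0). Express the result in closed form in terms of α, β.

E[X^3] = M^(3)(0) = α*(α^2 + 3*α + 2)/β^3

M_X(t) = (β/(β - t))^α
M^(3)(t) = (-α^3*β^α*(1/(β - t))^α - 3*α^2*β^α*(1/(β - t))^α - 2*α*β^α*(1/(β - t))^α)/(-β^3 + 3*β^2*t - 3*β*t^2 + t^3)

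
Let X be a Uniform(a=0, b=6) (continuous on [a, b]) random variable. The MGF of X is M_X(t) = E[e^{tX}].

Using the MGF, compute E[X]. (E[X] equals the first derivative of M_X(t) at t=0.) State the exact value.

E[X] = D[M](0) = 3

M_X(t) = (e^(6*t) - 1)/(6*t)
D[M](t) = (6*t*e^(6*t) - e^(6*t) + 1)/(6*t^2)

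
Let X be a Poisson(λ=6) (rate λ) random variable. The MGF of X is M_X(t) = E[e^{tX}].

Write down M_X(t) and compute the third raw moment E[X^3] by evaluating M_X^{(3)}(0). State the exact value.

M_X(t) = e^(6*e^(t) - 6)
M′(t) = 6*e^(-6)*e^(t)*e^(6*e^(t))
M′′(t) = (36*e^(2*t)*e^(6*e^(t)) + 6*e^(t)*e^(6*e^(t)))*e^(-6)
M′′′(t) = (216*e^(3*t)*e^(6*e^(t)) + 108*e^(2*t)*e^(6*e^(t)) + 6*e^(t)*e^(6*e^(t)))*e^(-6)

E[X^3] = M′′′(0) = 330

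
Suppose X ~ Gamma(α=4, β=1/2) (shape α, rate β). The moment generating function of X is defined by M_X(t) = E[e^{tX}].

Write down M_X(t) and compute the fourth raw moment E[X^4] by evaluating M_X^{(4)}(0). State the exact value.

M_X(t) = 1/(16*(1/2 - t)^4)
M^(4)(t) = 13440/(256*t^8 - 1024*t^7 + 1792*t^6 - 1792*t^5 + 1120*t^4 - 448*t^3 + 112*t^2 - 16*t + 1)

E[X^4] = M^(4)(0) = 13440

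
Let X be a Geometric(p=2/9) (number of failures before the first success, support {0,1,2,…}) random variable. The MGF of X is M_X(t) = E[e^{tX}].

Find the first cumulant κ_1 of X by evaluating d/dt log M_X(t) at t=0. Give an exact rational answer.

M_X(t) = 2/(9*(1 - 7*e^(t)/9))
K_X(t) = log M_X(t) = -log(1 - 7*e^(t)/9) - 2*log(3) + log(2)
dK/dt = -7*e^(t)/(7*e^(t) - 9)

κ_1 = dK/dt |_{t=0} = 7/2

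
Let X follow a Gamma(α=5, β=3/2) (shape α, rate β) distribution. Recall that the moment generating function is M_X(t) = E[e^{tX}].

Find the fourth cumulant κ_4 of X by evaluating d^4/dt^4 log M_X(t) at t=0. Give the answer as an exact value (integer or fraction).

M_X(t) = 243/(32*(3/2 - t)^5)
K_X(t) = log M_X(t) = -5*log(3/2 - t) - 5*log(2) + 5*log(3)
K′(t) = -10/(2*t - 3)
K′′(t) = 20/(4*t^2 - 12*t + 9)
K′′′(t) = -80/(8*t^3 - 36*t^2 + 54*t - 27)
K′′′′(t) = 480/(16*t^4 - 96*t^3 + 216*t^2 - 216*t + 81)

κ_4 = K′′′′(0) = 160/27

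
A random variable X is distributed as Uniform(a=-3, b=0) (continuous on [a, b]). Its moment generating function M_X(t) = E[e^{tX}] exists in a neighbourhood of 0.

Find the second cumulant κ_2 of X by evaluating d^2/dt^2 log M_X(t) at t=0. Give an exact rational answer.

M_X(t) = (1 - e^(-3*t))/(3*t)
K_X(t) = log M_X(t) = -log(t) + log(1 - e^(-3*t)) - log(3)
dK/dt = (3*t - e^(3*t) + 1)/(t*e^(3*t) - t)
d^2K/dt^2 = (-9*t^2*e^(3*t) + e^(6*t) - 2*e^(3*t) + 1)/(t^2*e^(6*t) - 2*t^2*e^(3*t) + t^2)

κ_2 = d^2K/dt^2 |_{t=0} = 3/4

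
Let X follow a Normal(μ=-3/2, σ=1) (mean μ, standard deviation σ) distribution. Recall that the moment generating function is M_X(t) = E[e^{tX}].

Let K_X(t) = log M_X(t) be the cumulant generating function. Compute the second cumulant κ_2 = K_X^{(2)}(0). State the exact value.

κ_2 = K′′(0) = 1

M_X(t) = e^(t^2/2 - 3*t/2)
K_X(t) = log M_X(t) = t^2/2 - 3*t/2
K′(t) = t - 3/2
K′′(t) = 1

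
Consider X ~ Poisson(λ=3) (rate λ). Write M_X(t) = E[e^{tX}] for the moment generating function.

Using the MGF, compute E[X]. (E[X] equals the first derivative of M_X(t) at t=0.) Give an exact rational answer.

E[X] = M^(1)(0) = 3

M_X(t) = e^(3*e^(t) - 3)
M^(1)(t) = 3*e^(-3)*e^(t)*e^(3*e^(t))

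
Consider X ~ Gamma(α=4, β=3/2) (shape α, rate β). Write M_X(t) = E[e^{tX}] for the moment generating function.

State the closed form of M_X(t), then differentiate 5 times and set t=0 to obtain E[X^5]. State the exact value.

M_X(t) = 81/(16*(3/2 - t)^4)
M^(5)(t) = -17418240/(512*t^9 - 6912*t^8 + 41472*t^7 - 145152*t^6 + 326592*t^5 - 489888*t^4 + 489888*t^3 - 314928*t^2 + 118098*t - 19683)

E[X^5] = M^(5)(0) = 71680/81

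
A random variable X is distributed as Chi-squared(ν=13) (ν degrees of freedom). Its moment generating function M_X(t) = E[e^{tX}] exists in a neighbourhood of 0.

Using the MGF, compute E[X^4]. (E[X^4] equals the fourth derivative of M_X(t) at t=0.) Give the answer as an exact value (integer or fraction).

M_X(t) = (1 - 2*t)^(-13/2)

E[X^4] = M^(4)(0) = 62985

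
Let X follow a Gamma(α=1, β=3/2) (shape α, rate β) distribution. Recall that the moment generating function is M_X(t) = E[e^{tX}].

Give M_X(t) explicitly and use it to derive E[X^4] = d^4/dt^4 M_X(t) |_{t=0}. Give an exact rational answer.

M_X(t) = 3/(2*(3/2 - t))
dM/dt = 6/(4*t^2 - 12*t + 9)
d^2M/dt^2 = -24/(8*t^3 - 36*t^2 + 54*t - 27)
d^3M/dt^3 = 144/(16*t^4 - 96*t^3 + 216*t^2 - 216*t + 81)
d^4M/dt^4 = -1152/(32*t^5 - 240*t^4 + 720*t^3 - 1080*t^2 + 810*t - 243)

E[X^4] = d^4M/dt^4 |_{t=0} = 128/27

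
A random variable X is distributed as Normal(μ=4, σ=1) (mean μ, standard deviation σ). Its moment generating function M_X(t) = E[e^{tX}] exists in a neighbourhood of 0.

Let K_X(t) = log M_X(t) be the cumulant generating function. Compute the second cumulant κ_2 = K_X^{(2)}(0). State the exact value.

M_X(t) = e^(t^2/2 + 4*t)
K_X(t) = log M_X(t) = t^2/2 + 4*t
D^2[K](t) = 1

κ_2 = D^2[K](0) = 1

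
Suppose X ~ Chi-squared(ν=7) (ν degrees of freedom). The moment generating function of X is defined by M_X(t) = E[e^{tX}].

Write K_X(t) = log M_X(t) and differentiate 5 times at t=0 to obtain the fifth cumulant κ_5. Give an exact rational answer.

M_X(t) = (1 - 2*t)^(-7/2)
K_X(t) = log M_X(t) = -7*log(1 - 2*t)/2
K′(t) = -7/(2*t - 1)
K′′(t) = 14/(4*t^2 - 4*t + 1)
K′′′(t) = -56/(8*t^3 - 12*t^2 + 6*t - 1)
K′′′′(t) = 336/(16*t^4 - 32*t^3 + 24*t^2 - 8*t + 1)
K′′′′′(t) = -2688/(32*t^5 - 80*t^4 + 80*t^3 - 40*t^2 + 10*t - 1)

κ_5 = K′′′′′(0) = 2688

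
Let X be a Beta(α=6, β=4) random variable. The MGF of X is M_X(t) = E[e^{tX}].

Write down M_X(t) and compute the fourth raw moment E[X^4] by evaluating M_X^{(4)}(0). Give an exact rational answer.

E[X^4] = M′′′′(0) = 126/715

M_X(t) = ₁F₁(6; 10; t)
M′(t) = 3*₁F₁(7; 11; t)/5
M′′(t) = 21*₁F₁(8; 12; t)/55
M′′′(t) = 14*₁F₁(9; 13; t)/55
M′′′′(t) = 126*₁F₁(10; 14; t)/715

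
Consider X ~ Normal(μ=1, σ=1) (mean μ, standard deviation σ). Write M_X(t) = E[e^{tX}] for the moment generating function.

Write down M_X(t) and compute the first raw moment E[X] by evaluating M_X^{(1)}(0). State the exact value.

E[X] = M′(0) = 1

M_X(t) = e^(t^2/2 + t)
M′(t) = t*e^(t)*e^(t^2/2) + e^(t)*e^(t^2/2)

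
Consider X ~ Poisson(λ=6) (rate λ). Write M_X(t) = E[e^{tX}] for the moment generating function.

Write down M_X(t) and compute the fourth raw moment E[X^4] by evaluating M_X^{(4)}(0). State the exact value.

M_X(t) = e^(6*e^(t) - 6)
D^4[M](t) = (1296*e^(4*t)*e^(6*e^(t)) + 1296*e^(3*t)*e^(6*e^(t)) + 252*e^(2*t)*e^(6*e^(t)) + 6*e^(t)*e^(6*e^(t)))*e^(-6)

E[X^4] = D^4[M](0) = 2850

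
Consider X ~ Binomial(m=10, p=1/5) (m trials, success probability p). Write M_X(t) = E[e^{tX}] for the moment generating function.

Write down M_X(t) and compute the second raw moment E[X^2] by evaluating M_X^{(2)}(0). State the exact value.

E[X^2] = D^2[M](0) = 28/5

M_X(t) = (e^(t)/5 + 4/5)^10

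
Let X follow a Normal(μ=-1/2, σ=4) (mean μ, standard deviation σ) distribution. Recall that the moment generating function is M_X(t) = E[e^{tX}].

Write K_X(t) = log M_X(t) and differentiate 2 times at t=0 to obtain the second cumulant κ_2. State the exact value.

κ_2 = K′′(0) = 16

M_X(t) = e^(8*t^2 - t/2)
K_X(t) = log M_X(t) = 8*t^2 - t/2
K′(t) = 16*t - 1/2
K′′(t) = 16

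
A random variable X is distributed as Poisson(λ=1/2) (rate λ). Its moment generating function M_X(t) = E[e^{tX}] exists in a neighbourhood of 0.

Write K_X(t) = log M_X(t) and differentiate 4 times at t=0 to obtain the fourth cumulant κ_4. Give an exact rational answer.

κ_4 = K′′′′(0) = 1/2

M_X(t) = e^(e^(t)/2 - 1/2)
K_X(t) = log M_X(t) = e^(t)/2 - 1/2
K′(t) = e^(t)/2
K′′(t) = e^(t)/2
K′′′(t) = e^(t)/2
K′′′′(t) = e^(t)/2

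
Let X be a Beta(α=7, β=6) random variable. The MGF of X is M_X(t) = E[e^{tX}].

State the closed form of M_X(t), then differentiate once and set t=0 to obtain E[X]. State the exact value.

M_X(t) = ₁F₁(7; 13; t)
D[M](t) = 7*₁F₁(8; 14; t)/13

E[X] = D[M](0) = 7/13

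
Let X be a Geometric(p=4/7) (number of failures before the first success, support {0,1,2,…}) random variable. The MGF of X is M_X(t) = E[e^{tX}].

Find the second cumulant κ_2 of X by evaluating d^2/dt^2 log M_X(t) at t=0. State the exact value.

M_X(t) = 4/(7*(1 - 3*e^(t)/7))
K_X(t) = log M_X(t) = -log(1 - 3*e^(t)/7) - log(7) + 2*log(2)
K^(2)(t) = 21*e^(t)/(9*e^(2*t) - 42*e^(t) + 49)

κ_2 = K^(2)(0) = 21/16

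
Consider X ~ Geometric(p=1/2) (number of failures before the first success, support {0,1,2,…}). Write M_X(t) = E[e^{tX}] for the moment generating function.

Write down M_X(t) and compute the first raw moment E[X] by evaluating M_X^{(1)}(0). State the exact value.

M_X(t) = 1/(2*(1 - e^(t)/2))
dM/dt = e^(t)/(e^(2*t) - 4*e^(t) + 4)

E[X] = dM/dt |_{t=0} = 1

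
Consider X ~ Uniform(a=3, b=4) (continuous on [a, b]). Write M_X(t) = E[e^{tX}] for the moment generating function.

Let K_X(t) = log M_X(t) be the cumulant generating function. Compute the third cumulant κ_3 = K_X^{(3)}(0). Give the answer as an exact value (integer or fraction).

M_X(t) = (e^(4*t) - e^(3*t))/t
K_X(t) = log M_X(t) = -log(t) + log(e^(4*t) - e^(3*t))
K^(3)(t) = (t^3*e^(2*t) + t^3*e^(t) - 2*e^(3*t) + 6*e^(2*t) - 6*e^(t) + 2)/(t^3*e^(3*t) - 3*t^3*e^(2*t) + 3*t^3*e^(t) - t^3)

κ_3 = K^(3)(0) = 0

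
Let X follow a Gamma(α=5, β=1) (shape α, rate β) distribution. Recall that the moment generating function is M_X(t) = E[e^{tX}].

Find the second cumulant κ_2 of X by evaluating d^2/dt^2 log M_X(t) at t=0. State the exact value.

κ_2 = K′′(0) = 5

M_X(t) = (1 - t)^(-5)
K_X(t) = log M_X(t) = -5*log(1 - t)
K′(t) = -5/(t - 1)
K′′(t) = 5/(t^2 - 2*t + 1)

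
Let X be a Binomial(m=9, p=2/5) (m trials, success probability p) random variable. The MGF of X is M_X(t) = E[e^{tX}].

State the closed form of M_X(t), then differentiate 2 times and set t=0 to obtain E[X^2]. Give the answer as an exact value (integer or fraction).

E[X^2] = d^2M/dt^2 |_{t=0} = 378/25

M_X(t) = (2*e^(t)/5 + 3/5)^9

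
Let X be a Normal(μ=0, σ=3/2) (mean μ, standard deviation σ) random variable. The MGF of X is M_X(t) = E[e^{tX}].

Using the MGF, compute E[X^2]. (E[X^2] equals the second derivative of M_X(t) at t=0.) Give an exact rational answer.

E[X^2] = d^2M/dt^2 |_{t=0} = 9/4

M_X(t) = e^(9*t^2/8)
dM/dt = 9*t*e^(9*t^2/8)/4
d^2M/dt^2 = 81*t^2*e^(9*t^2/8)/16 + 9*e^(9*t^2/8)/4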